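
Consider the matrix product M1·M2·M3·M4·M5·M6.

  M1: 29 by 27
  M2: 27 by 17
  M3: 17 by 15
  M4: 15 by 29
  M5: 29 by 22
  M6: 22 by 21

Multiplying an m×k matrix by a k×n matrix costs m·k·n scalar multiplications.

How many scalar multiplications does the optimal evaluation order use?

44265

Adjacent pairs: M1M2 = 29·27·17 = 13311; M2M3 = 27·17·15 = 6885; M3M4 = 17·15·29 = 7395; M4M5 = 15·29·22 = 9570; M5M6 = 29·22·21 = 13398.
Length 3: M1..M3: k=1: 0+6885+29·27·15=18630; k=2: 13311+0+29·17·15=20706 → min 18630 | M2..M4: k=2: 0+7395+27·17·29=20706; k=3: 6885+0+27·15·29=18630 → min 18630 | M3..M5: k=3: 0+9570+17·15·22=15180; k=4: 7395+0+17·29·22=18241 → min 15180 | M4..M6: k=4: 0+13398+15·29·21=22533; k=5: 9570+0+15·22·21=16500 → min 16500.
Length 4: M1..M4: k=1: 0+18630+29·27·29=41337; k=2: 13311+7395+29·17·29=35003; k=3: 18630+0+29·15·29=31245 → min 31245 | M2..M5: k=2: 0+15180+27·17·22=25278; k=3: 6885+9570+27·15·22=25365; k=4: 18630+0+27·29·22=35856 → min 25278 | M3..M6: k=3: 0+16500+17·15·21=21855; k=4: 7395+13398+17·29·21=31146; k=5: 15180+0+17·22·21=23034 → min 21855.
Length 5: M1..M5: k=1: 0+25278+29·27·22=42504; k=2: 13311+15180+29·17·22=39337; k=3: 18630+9570+29·15·22=37770; k=4: 31245+0+29·29·22=49747 → min 37770 | M2..M6: k=2: 0+21855+27·17·21=31494; k=3: 6885+16500+27·15·21=31890; k=4: 18630+13398+27·29·21=48471; k=5: 25278+0+27·22·21=37752 → min 31494.
Length 6: M1..M6: k=1: 0+31494+29·27·21=47937; k=2: 13311+21855+29·17·21=45519; k=3: 18630+16500+29·15·21=44265; k=4: 31245+13398+29·29·21=62304; k=5: 37770+0+29·22·21=51168 → min 44265.
Optimal order: ((M1·(M2·M3))·((M4·M5)·M6)) with cost 44265.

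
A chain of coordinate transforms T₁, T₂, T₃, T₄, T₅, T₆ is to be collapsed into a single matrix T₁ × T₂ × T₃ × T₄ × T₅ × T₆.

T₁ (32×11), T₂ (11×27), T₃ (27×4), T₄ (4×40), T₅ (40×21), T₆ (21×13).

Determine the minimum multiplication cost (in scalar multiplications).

8712

Adjacent pairs: T₁T₂ = 32·11·27 = 9504; T₂T₃ = 11·27·4 = 1188; T₃T₄ = 27·4·40 = 4320; T₄T₅ = 4·40·21 = 3360; T₅T₆ = 40·21·13 = 10920.
Length 3: T₁..T₃: k=1: 0+1188+32·11·4=2596; k=2: 9504+0+32·27·4=12960 → min 2596 | T₂..T₄: k=2: 0+4320+11·27·40=16200; k=3: 1188+0+11·4·40=2948 → min 2948 | T₃..T₅: k=3: 0+3360+27·4·21=5628; k=4: 4320+0+27·40·21=27000 → min 5628 | T₄..T₆: k=4: 0+10920+4·40·13=13000; k=5: 3360+0+4·21·13=4452 → min 4452.
Length 4: T₁..T₄: k=1: 0+2948+32·11·40=17028; k=2: 9504+4320+32·27·40=48384; k=3: 2596+0+32·4·40=7716 → min 7716 | T₂..T₅: k=2: 0+5628+11·27·21=11865; k=3: 1188+3360+11·4·21=5472; k=4: 2948+0+11·40·21=12188 → min 5472 | T₃..T₆: k=3: 0+4452+27·4·13=5856; k=4: 4320+10920+27·40·13=29280; k=5: 5628+0+27·21·13=12999 → min 5856.
Length 5: T₁..T₅: k=1: 0+5472+32·11·21=12864; k=2: 9504+5628+32·27·21=33276; k=3: 2596+3360+32·4·21=8644; k=4: 7716+0+32·40·21=34596 → min 8644 | T₂..T₆: k=2: 0+5856+11·27·13=9717; k=3: 1188+4452+11·4·13=6212; k=4: 2948+10920+11·40·13=19588; k=5: 5472+0+11·21·13=8475 → min 6212.
Length 6: T₁..T₆: k=1: 0+6212+32·11·13=10788; k=2: 9504+5856+32·27·13=26592; k=3: 2596+4452+32·4·13=8712; k=4: 7716+10920+32·40·13=35276; k=5: 8644+0+32·21·13=17380 → min 8712.
Optimal order: ((T₁ × (T₂ × T₃)) × ((T₄ × T₅) × T₆)) with cost 8712.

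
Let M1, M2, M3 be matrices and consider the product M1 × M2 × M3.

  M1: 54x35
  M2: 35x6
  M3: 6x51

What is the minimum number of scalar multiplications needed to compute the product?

Order (M1 × (M2 × M3)): (M2 × M3): 35×6 by 6×51 → 35×51, cost 35·6·51 = 10710; (M1 × (M2 × M3)): 54×35 by 35×51 → 54×51, cost 54·35·51 = 96390; cumulative 107100. Total 107100.
Order ((M1 × M2) × M3): (M1 × M2): 54×35 by 35×6 → 54×6, cost 54·35·6 = 11340; ((M1 × M2) × M3): 54×6 by 6×51 → 54×51, cost 54·6·51 = 16524; cumulative 27864. Total 27864.
Minimum: 27864.

27864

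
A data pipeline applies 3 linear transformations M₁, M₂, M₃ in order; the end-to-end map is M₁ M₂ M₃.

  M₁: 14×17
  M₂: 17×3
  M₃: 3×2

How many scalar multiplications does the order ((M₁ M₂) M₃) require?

798

(M₁ M₂): 14×17 by 17×3 → 14×3, cost 14·17·3 = 714
((M₁ M₂) M₃): 14×3 by 3×2 → 14×2, cost 14·3·2 = 84; cumulative 798
Total: 798 scalar multiplications.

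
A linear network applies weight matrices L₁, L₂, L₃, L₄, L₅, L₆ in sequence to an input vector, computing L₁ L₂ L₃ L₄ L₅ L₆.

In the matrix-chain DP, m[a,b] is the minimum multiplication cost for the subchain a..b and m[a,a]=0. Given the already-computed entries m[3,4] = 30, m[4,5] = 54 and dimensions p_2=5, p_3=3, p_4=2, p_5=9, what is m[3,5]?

120

m[3,5] = min over k∈[3,4] of m[3,k]+m[k+1,5]+p_{2}·p_k·p_{5}.
k=3: 0 + 54 + 5·3·9 = 189; k=4: 30 + 0 + 5·2·9 = 120.
Minimum: 120 at k=4.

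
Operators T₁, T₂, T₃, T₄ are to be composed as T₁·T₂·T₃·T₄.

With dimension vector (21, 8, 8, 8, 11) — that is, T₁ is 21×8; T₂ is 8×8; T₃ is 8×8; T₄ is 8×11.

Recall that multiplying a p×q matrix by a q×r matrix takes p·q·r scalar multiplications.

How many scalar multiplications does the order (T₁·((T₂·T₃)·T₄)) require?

(T₂·T₃): 8×8 by 8×8 → 8×8, cost 8·8·8 = 512
((T₂·T₃)·T₄): 8×8 by 8×11 → 8×11, cost 8·8·11 = 704; cumulative 1216
(T₁·((T₂·T₃)·T₄)): 21×8 by 8×11 → 21×11, cost 21·8·11 = 1848; cumulative 3064
Total: 3064 scalar multiplications.

3064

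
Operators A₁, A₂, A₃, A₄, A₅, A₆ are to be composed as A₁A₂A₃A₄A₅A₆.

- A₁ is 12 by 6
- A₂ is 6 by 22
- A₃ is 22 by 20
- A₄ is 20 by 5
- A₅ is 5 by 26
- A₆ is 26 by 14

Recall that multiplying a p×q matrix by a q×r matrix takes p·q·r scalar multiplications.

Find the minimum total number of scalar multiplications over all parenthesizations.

Adjacent pairs: A₁A₂ = 12·6·22 = 1584; A₂A₃ = 6·22·20 = 2640; A₃A₄ = 22·20·5 = 2200; A₄A₅ = 20·5·26 = 2600; A₅A₆ = 5·26·14 = 1820.
Length 3: A₁..A₃: k=1: 0+2640+12·6·20=4080; k=2: 1584+0+12·22·20=6864 → min 4080 | A₂..A₄: k=2: 0+2200+6·22·5=2860; k=3: 2640+0+6·20·5=3240 → min 2860 | A₃..A₅: k=3: 0+2600+22·20·26=14040; k=4: 2200+0+22·5·26=5060 → min 5060 | A₄..A₆: k=4: 0+1820+20·5·14=3220; k=5: 2600+0+20·26·14=9880 → min 3220.
Length 4: A₁..A₄: k=1: 0+2860+12·6·5=3220; k=2: 1584+2200+12·22·5=5104; k=3: 4080+0+12·20·5=5280 → min 3220 | A₂..A₅: k=2: 0+5060+6·22·26=8492; k=3: 2640+2600+6·20·26=8360; k=4: 2860+0+6·5·26=3640 → min 3640 | A₃..A₆: k=3: 0+3220+22·20·14=9380; k=4: 2200+1820+22·5·14=5560; k=5: 5060+0+22·26·14=13068 → min 5560.
Length 5: A₁..A₅: k=1: 0+3640+12·6·26=5512; k=2: 1584+5060+12·22·26=13508; k=3: 4080+2600+12·20·26=12920; k=4: 3220+0+12·5·26=4780 → min 4780 | A₂..A₆: k=2: 0+5560+6·22·14=7408; k=3: 2640+3220+6·20·14=7540; k=4: 2860+1820+6·5·14=5100; k=5: 3640+0+6·26·14=5824 → min 5100.
Length 6: A₁..A₆: k=1: 0+5100+12·6·14=6108; k=2: 1584+5560+12·22·14=10840; k=3: 4080+3220+12·20·14=10660; k=4: 3220+1820+12·5·14=5880; k=5: 4780+0+12·26·14=9148 → min 5880.
Optimal order: ((A₁(A₂(A₃A₄)))(A₅A₆)) with cost 5880.

5880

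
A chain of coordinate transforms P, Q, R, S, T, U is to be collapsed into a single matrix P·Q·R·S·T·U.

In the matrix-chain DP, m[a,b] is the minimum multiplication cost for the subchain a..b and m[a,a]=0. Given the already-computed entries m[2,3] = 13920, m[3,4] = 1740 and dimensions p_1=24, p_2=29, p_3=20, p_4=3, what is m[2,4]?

m[2,4] = min over k∈[2,3] of m[2,k]+m[k+1,4]+p_{1}·p_k·p_{4}.
k=2: 0 + 1740 + 24·29·3 = 3828; k=3: 13920 + 0 + 24·20·3 = 15360.
Minimum: 3828 at k=2.

3828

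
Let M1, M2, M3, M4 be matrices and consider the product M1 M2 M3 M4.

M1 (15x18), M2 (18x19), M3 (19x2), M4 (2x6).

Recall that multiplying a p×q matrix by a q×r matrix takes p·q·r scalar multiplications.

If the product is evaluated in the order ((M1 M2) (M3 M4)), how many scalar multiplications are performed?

7068

(M1 M2): 15×18 by 18×19 → 15×19, cost 15·18·19 = 5130
(M3 M4): 19×2 by 2×6 → 19×6, cost 19·2·6 = 228
((M1 M2) (M3 M4)): 15×19 by 19×6 → 15×6, cost 15·19·6 = 1710; cumulative 7068
Total: 7068 scalar multiplications.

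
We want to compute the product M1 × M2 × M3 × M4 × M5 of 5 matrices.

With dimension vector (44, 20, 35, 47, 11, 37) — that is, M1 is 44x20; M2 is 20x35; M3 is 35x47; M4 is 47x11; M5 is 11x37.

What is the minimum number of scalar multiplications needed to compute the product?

Adjacent pairs: M1M2 = 44·20·35 = 30800; M2M3 = 20·35·47 = 32900; M3M4 = 35·47·11 = 18095; M4M5 = 47·11·37 = 19129.
Length 3: M1..M3: k=1: 0+32900+44·20·47=74260; k=2: 30800+0+44·35·47=103180 → min 74260 | M2..M4: k=2: 0+18095+20·35·11=25795; k=3: 32900+0+20·47·11=43240 → min 25795 | M3..M5: k=3: 0+19129+35·47·37=79994; k=4: 18095+0+35·11·37=32340 → min 32340.
Length 4: M1..M4: k=1: 0+25795+44·20·11=35475; k=2: 30800+18095+44·35·11=65835; k=3: 74260+0+44·47·11=97008 → min 35475 | M2..M5: k=2: 0+32340+20·35·37=58240; k=3: 32900+19129+20·47·37=86809; k=4: 25795+0+20·11·37=33935 → min 33935.
Length 5: M1..M5: k=1: 0+33935+44·20·37=66495; k=2: 30800+32340+44·35·37=120120; k=3: 74260+19129+44·47·37=169905; k=4: 35475+0+44·11·37=53383 → min 53383.
Optimal order: ((M1 × (M2 × (M3 × M4))) × M5) with cost 53383.

53383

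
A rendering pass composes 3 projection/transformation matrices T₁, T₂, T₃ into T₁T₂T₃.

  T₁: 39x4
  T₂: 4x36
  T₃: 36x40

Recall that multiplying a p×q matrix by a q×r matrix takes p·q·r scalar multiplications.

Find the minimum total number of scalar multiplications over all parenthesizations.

12000

Order (T₁(T₂T₃)): (T₂T₃): 4×36 by 36×40 → 4×40, cost 4·36·40 = 5760; (T₁(T₂T₃)): 39×4 by 4×40 → 39×40, cost 39·4·40 = 6240; cumulative 12000. Total 12000.
Order ((T₁T₂)T₃): (T₁T₂): 39×4 by 4×36 → 39×36, cost 39·4·36 = 5616; ((T₁T₂)T₃): 39×36 by 36×40 → 39×40, cost 39·36·40 = 56160; cumulative 61776. Total 61776.
Minimum: 12000.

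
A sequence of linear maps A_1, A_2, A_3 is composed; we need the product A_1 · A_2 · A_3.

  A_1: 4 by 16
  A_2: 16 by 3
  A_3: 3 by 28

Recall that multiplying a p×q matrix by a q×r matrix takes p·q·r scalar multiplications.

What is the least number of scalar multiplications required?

Order (A_1 · (A_2 · A_3)): (A_2 · A_3): 16×3 by 3×28 → 16×28, cost 16·3·28 = 1344; (A_1 · (A_2 · A_3)): 4×16 by 16×28 → 4×28, cost 4·16·28 = 1792; cumulative 3136. Total 3136.
Order ((A_1 · A_2) · A_3): (A_1 · A_2): 4×16 by 16×3 → 4×3, cost 4·16·3 = 192; ((A_1 · A_2) · A_3): 4×3 by 3×28 → 4×28, cost 4·3·28 = 336; cumulative 528. Total 528.
Minimum: 528.

528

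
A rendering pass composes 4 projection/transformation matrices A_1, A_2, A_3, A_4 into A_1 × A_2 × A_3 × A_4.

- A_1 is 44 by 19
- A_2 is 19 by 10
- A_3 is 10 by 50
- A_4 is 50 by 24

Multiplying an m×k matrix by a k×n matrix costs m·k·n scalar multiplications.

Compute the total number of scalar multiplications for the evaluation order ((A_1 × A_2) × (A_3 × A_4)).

(A_1 × A_2): 44×19 by 19×10 → 44×10, cost 44·19·10 = 8360
(A_3 × A_4): 10×50 by 50×24 → 10×24, cost 10·50·24 = 12000
((A_1 × A_2) × (A_3 × A_4)): 44×10 by 10×24 → 44×24, cost 44·10·24 = 10560; cumulative 30920
Total: 30920 scalar multiplications.

30920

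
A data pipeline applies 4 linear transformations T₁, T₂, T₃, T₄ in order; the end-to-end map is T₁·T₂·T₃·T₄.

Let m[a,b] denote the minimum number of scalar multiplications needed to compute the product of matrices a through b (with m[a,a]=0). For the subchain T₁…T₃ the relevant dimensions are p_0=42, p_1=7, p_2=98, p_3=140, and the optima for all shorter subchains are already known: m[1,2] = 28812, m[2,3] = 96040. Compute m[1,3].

m[1,3] = min over k∈[1,2] of m[1,k]+m[k+1,3]+p_{0}·p_k·p_{3}.
k=1: 0 + 96040 + 42·7·140 = 137200; k=2: 28812 + 0 + 42·98·140 = 605052.
Minimum: 137200 at k=1.

137200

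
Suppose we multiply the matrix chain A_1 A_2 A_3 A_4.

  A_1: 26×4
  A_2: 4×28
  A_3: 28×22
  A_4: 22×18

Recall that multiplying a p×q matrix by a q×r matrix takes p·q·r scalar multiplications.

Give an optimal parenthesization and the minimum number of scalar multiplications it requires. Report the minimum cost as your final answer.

Adjacent pairs: A_1A_2 = 26·4·28 = 2912; A_2A_3 = 4·28·22 = 2464; A_3A_4 = 28·22·18 = 11088.
Length 3: A_1..A_3: k=1: 0+2464+26·4·22=4752; k=2: 2912+0+26·28·22=18928 → min 4752 | A_2..A_4: k=2: 0+11088+4·28·18=13104; k=3: 2464+0+4·22·18=4048 → min 4048.
Length 4: A_1..A_4: k=1: 0+4048+26·4·18=5920; k=2: 2912+11088+26·28·18=27104; k=3: 4752+0+26·22·18=15048 → min 5920.
Optimal parenthesization: (A_1 ((A_2 A_3) A_4)) with cost 5920.

5920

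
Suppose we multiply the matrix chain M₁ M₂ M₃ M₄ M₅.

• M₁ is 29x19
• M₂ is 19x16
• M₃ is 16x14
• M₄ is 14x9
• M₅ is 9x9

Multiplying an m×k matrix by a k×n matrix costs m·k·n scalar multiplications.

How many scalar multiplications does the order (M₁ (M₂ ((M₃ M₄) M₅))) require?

11007

(M₃ M₄): 16×14 by 14×9 → 16×9, cost 16·14·9 = 2016
((M₃ M₄) M₅): 16×9 by 9×9 → 16×9, cost 16·9·9 = 1296; cumulative 3312
(M₂ ((M₃ M₄) M₅)): 19×16 by 16×9 → 19×9, cost 19·16·9 = 2736; cumulative 6048
(M₁ (M₂ ((M₃ M₄) M₅))): 29×19 by 19×9 → 29×9, cost 29·19·9 = 4959; cumulative 11007
Total: 11007 scalar multiplications.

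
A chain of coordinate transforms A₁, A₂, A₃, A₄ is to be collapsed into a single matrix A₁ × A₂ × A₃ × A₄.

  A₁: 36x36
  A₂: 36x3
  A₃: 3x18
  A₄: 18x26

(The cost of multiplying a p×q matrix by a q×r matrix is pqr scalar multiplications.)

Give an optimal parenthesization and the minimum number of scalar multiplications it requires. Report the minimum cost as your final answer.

8100

Adjacent pairs: A₁A₂ = 36·36·3 = 3888; A₂A₃ = 36·3·18 = 1944; A₃A₄ = 3·18·26 = 1404.
Length 3: A₁..A₃: k=1: 0+1944+36·36·18=25272; k=2: 3888+0+36·3·18=5832 → min 5832 | A₂..A₄: k=2: 0+1404+36·3·26=4212; k=3: 1944+0+36·18·26=18792 → min 4212.
Length 4: A₁..A₄: k=1: 0+4212+36·36·26=37908; k=2: 3888+1404+36·3·26=8100; k=3: 5832+0+36·18·26=22680 → min 8100.
Optimal parenthesization: ((A₁ × A₂) × (A₃ × A₄)) with cost 8100.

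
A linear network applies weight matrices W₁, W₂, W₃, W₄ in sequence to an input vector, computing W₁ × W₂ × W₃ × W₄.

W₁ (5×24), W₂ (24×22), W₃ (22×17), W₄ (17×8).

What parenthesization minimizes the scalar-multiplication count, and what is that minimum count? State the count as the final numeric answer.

5190

Adjacent pairs: W₁W₂ = 5·24·22 = 2640; W₂W₃ = 24·22·17 = 8976; W₃W₄ = 22·17·8 = 2992.
Length 3: W₁..W₃: k=1: 0+8976+5·24·17=11016; k=2: 2640+0+5·22·17=4510 → min 4510 | W₂..W₄: k=2: 0+2992+24·22·8=7216; k=3: 8976+0+24·17·8=12240 → min 7216.
Length 4: W₁..W₄: k=1: 0+7216+5·24·8=8176; k=2: 2640+2992+5·22·8=6512; k=3: 4510+0+5·17·8=5190 → min 5190.
Optimal parenthesization: (((W₁ × W₂) × W₃) × W₄) with cost 5190.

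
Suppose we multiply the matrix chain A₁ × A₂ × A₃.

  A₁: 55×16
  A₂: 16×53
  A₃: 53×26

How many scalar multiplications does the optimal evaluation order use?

Order (A₁ × (A₂ × A₃)): (A₂ × A₃): 16×53 by 53×26 → 16×26, cost 16·53·26 = 22048; (A₁ × (A₂ × A₃)): 55×16 by 16×26 → 55×26, cost 55·16·26 = 22880; cumulative 44928. Total 44928.
Order ((A₁ × A₂) × A₃): (A₁ × A₂): 55×16 by 16×53 → 55×53, cost 55·16·53 = 46640; ((A₁ × A₂) × A₃): 55×53 by 53×26 → 55×26, cost 55·53·26 = 75790; cumulative 122430. Total 122430.
Minimum: 44928.

44928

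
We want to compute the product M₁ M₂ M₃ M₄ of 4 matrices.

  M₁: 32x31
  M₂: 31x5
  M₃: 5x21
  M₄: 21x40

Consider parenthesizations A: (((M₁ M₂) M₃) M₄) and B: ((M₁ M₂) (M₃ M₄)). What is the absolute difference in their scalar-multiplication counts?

Order A = (((M₁ M₂) M₃) M₄): (M₁ M₂): 32×31 by 31×5 → 32×5, cost 32·31·5 = 4960; ((M₁ M₂) M₃): 32×5 by 5×21 → 32×21, cost 32·5·21 = 3360; cumulative 8320; (((M₁ M₂) M₃) M₄): 32×21 by 21×40 → 32×40, cost 32·21·40 = 26880; cumulative 35200. Total 35200.
Order B = ((M₁ M₂) (M₃ M₄)): (M₁ M₂): 32×31 by 31×5 → 32×5, cost 32·31·5 = 4960; (M₃ M₄): 5×21 by 21×40 → 5×40, cost 5·21·40 = 4200; ((M₁ M₂) (M₃ M₄)): 32×5 by 5×40 → 32×40, cost 32·5·40 = 6400; cumulative 15560. Total 15560.
Difference: |35200 − 15560| = 19640.

19640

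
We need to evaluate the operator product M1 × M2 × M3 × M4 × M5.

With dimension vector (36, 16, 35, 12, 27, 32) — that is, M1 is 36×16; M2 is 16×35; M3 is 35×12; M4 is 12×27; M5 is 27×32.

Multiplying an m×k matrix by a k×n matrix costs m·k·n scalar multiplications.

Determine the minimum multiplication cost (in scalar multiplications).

37824

Adjacent pairs: M1M2 = 36·16·35 = 20160; M2M3 = 16·35·12 = 6720; M3M4 = 35·12·27 = 11340; M4M5 = 12·27·32 = 10368.
Length 3: M1..M3: k=1: 0+6720+36·16·12=13632; k=2: 20160+0+36·35·12=35280 → min 13632 | M2..M4: k=2: 0+11340+16·35·27=26460; k=3: 6720+0+16·12·27=11904 → min 11904 | M3..M5: k=3: 0+10368+35·12·32=23808; k=4: 11340+0+35·27·32=41580 → min 23808.
Length 4: M1..M4: k=1: 0+11904+36·16·27=27456; k=2: 20160+11340+36·35·27=65520; k=3: 13632+0+36·12·27=25296 → min 25296 | M2..M5: k=2: 0+23808+16·35·32=41728; k=3: 6720+10368+16·12·32=23232; k=4: 11904+0+16·27·32=25728 → min 23232.
Length 5: M1..M5: k=1: 0+23232+36·16·32=41664; k=2: 20160+23808+36·35·32=84288; k=3: 13632+10368+36·12·32=37824; k=4: 25296+0+36·27·32=56400 → min 37824.
Optimal order: ((M1 × (M2 × M3)) × (M4 × M5)) with cost 37824.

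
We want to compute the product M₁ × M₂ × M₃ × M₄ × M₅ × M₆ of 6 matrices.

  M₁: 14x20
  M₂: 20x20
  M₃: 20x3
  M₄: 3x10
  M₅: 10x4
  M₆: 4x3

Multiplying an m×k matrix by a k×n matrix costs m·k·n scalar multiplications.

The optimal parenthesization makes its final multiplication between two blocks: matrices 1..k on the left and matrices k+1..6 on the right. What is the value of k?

3

Adjacent pairs: M₁M₂ = 14·20·20 = 5600; M₂M₃ = 20·20·3 = 1200; M₃M₄ = 20·3·10 = 600; M₄M₅ = 3·10·4 = 120; M₅M₆ = 10·4·3 = 120.
Length 3: M₁..M₃: k=1: 0+1200+14·20·3=2040; k=2: 5600+0+14·20·3=6440 → min 2040 | M₂..M₄: k=2: 0+600+20·20·10=4600; k=3: 1200+0+20·3·10=1800 → min 1800 | M₃..M₅: k=3: 0+120+20·3·4=360; k=4: 600+0+20·10·4=1400 → min 360 | M₄..M₆: k=4: 0+120+3·10·3=210; k=5: 120+0+3·4·3=156 → min 156.
Length 4: M₁..M₄: k=1: 0+1800+14·20·10=4600; k=2: 5600+600+14·20·10=9000; k=3: 2040+0+14·3·10=2460 → min 2460 | M₂..M₅: k=2: 0+360+20·20·4=1960; k=3: 1200+120+20·3·4=1560; k=4: 1800+0+20·10·4=2600 → min 1560 | M₃..M₆: k=3: 0+156+20·3·3=336; k=4: 600+120+20·10·3=1320; k=5: 360+0+20·4·3=600 → min 336.
Length 5: M₁..M₅: k=1: 0+1560+14·20·4=2680; k=2: 5600+360+14·20·4=7080; k=3: 2040+120+14·3·4=2328; k=4: 2460+0+14·10·4=3020 → min 2328 | M₂..M₆: k=2: 0+336+20·20·3=1536; k=3: 1200+156+20·3·3=1536; k=4: 1800+120+20·10·3=2520; k=5: 1560+0+20·4·3=1800 → min 1536.
Top-level splits: k=1: (M₁..M₁)·(M₂..M₆) → 0+1536+14·20·3 = 2376; k=2: (M₁..M₂)·(M₃..M₆) → 5600+336+14·20·3 = 6776; k=3: (M₁..M₃)·(M₄..M₆) → 2040+156+14·3·3 = 2322; k=4: (M₁..M₄)·(M₅..M₆) → 2460+120+14·10·3 = 3000; k=5: (M₁..M₅)·(M₆..M₆) → 2328+0+14·4·3 = 2496.
Best split is after M₃, i.e. k = 3.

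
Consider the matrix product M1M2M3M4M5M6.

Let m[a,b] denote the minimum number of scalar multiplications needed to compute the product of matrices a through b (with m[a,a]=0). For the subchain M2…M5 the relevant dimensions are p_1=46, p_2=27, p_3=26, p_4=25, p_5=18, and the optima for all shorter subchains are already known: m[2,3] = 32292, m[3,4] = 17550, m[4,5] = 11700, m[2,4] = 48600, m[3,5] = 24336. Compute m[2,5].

46692

m[2,5] = min over k∈[2,4] of m[2,k]+m[k+1,5]+p_{1}·p_k·p_{5}.
k=2: 0 + 24336 + 46·27·18 = 46692; k=3: 32292 + 11700 + 46·26·18 = 65520; k=4: 48600 + 0 + 46·25·18 = 69300.
Minimum: 46692 at k=2.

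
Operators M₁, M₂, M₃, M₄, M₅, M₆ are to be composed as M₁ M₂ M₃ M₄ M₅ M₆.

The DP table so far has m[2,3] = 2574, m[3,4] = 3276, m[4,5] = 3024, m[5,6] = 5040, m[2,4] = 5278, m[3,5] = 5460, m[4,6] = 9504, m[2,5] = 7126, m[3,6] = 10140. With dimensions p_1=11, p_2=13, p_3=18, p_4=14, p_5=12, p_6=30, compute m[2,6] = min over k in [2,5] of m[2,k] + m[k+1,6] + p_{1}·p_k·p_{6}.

m[2,6] = min over k∈[2,5] of m[2,k]+m[k+1,6]+p_{1}·p_k·p_{6}.
k=2: 0 + 10140 + 11·13·30 = 14430; k=3: 2574 + 9504 + 11·18·30 = 18018; k=4: 5278 + 5040 + 11·14·30 = 14938; k=5: 7126 + 0 + 11·12·30 = 11086.
Minimum: 11086 at k=5.

11086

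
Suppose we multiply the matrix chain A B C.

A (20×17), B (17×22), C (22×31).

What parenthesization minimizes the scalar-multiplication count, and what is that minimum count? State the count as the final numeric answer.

(A (B C)): cost 22134.
((A B) C): cost 21120.
Optimal: ((A B) C) with cost 21120.

21120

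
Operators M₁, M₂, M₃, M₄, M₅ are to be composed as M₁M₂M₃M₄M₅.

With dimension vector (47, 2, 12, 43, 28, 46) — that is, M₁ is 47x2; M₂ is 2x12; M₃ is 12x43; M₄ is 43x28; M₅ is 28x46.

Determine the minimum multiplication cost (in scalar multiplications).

Adjacent pairs: M₁M₂ = 47·2·12 = 1128; M₂M₃ = 2·12·43 = 1032; M₃M₄ = 12·43·28 = 14448; M₄M₅ = 43·28·46 = 55384.
Length 3: M₁..M₃: k=1: 0+1032+47·2·43=5074; k=2: 1128+0+47·12·43=25380 → min 5074 | M₂..M₄: k=2: 0+14448+2·12·28=15120; k=3: 1032+0+2·43·28=3440 → min 3440 | M₃..M₅: k=3: 0+55384+12·43·46=79120; k=4: 14448+0+12·28·46=29904 → min 29904.
Length 4: M₁..M₄: k=1: 0+3440+47·2·28=6072; k=2: 1128+14448+47·12·28=31368; k=3: 5074+0+47·43·28=61662 → min 6072 | M₂..M₅: k=2: 0+29904+2·12·46=31008; k=3: 1032+55384+2·43·46=60372; k=4: 3440+0+2·28·46=6016 → min 6016.
Length 5: M₁..M₅: k=1: 0+6016+47·2·46=10340; k=2: 1128+29904+47·12·46=56976; k=3: 5074+55384+47·43·46=153424; k=4: 6072+0+47·28·46=66608 → min 10340.
Optimal order: (M₁(((M₂M₃)M₄)M₅)) with cost 10340.

10340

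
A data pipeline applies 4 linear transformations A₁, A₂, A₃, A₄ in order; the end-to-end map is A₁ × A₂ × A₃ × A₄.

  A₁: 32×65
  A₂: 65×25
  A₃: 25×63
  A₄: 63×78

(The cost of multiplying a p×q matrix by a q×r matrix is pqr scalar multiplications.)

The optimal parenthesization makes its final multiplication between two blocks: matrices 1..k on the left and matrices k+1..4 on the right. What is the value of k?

Adjacent pairs: A₁A₂ = 32·65·25 = 52000; A₂A₃ = 65·25·63 = 102375; A₃A₄ = 25·63·78 = 122850.
Length 3: A₁..A₃: k=1: 0+102375+32·65·63=233415; k=2: 52000+0+32·25·63=102400 → min 102400 | A₂..A₄: k=2: 0+122850+65·25·78=249600; k=3: 102375+0+65·63·78=421785 → min 249600.
Top-level splits: k=1: (A₁..A₁)·(A₂..A₄) → 0+249600+32·65·78 = 411840; k=2: (A₁..A₂)·(A₃..A₄) → 52000+122850+32·25·78 = 237250; k=3: (A₁..A₃)·(A₄..A₄) → 102400+0+32·63·78 = 259648.
Best split is after A₂, i.e. k = 2.

2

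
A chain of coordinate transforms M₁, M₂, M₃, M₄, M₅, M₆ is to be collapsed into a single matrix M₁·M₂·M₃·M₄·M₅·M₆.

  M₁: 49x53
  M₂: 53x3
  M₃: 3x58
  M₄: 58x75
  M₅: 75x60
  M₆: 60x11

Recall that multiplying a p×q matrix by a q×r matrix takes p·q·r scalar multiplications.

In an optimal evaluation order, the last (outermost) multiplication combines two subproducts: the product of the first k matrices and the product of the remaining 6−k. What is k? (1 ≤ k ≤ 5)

2

Adjacent pairs: M₁M₂ = 49·53·3 = 7791; M₂M₃ = 53·3·58 = 9222; M₃M₄ = 3·58·75 = 13050; M₄M₅ = 58·75·60 = 261000; M₅M₆ = 75·60·11 = 49500.
Length 3: M₁..M₃: k=1: 0+9222+49·53·58=159848; k=2: 7791+0+49·3·58=16317 → min 16317 | M₂..M₄: k=2: 0+13050+53·3·75=24975; k=3: 9222+0+53·58·75=239772 → min 24975 | M₃..M₅: k=3: 0+261000+3·58·60=271440; k=4: 13050+0+3·75·60=26550 → min 26550 | M₄..M₆: k=4: 0+49500+58·75·11=97350; k=5: 261000+0+58·60·11=299280 → min 97350.
Length 4: M₁..M₄: k=1: 0+24975+49·53·75=219750; k=2: 7791+13050+49·3·75=31866; k=3: 16317+0+49·58·75=229467 → min 31866 | M₂..M₅: k=2: 0+26550+53·3·60=36090; k=3: 9222+261000+53·58·60=454662; k=4: 24975+0+53·75·60=263475 → min 36090 | M₃..M₆: k=3: 0+97350+3·58·11=99264; k=4: 13050+49500+3·75·11=65025; k=5: 26550+0+3·60·11=28530 → min 28530.
Length 5: M₁..M₅: k=1: 0+36090+49·53·60=191910; k=2: 7791+26550+49·3·60=43161; k=3: 16317+261000+49·58·60=447837; k=4: 31866+0+49·75·60=252366 → min 43161 | M₂..M₆: k=2: 0+28530+53·3·11=30279; k=3: 9222+97350+53·58·11=140386; k=4: 24975+49500+53·75·11=118200; k=5: 36090+0+53·60·11=71070 → min 30279.
Top-level splits: k=1: (M₁..M₁)·(M₂..M₆) → 0+30279+49·53·11 = 58846; k=2: (M₁..M₂)·(M₃..M₆) → 7791+28530+49·3·11 = 37938; k=3: (M₁..M₃)·(M₄..M₆) → 16317+97350+49·58·11 = 144929; k=4: (M₁..M₄)·(M₅..M₆) → 31866+49500+49·75·11 = 121791; k=5: (M₁..M₅)·(M₆..M₆) → 43161+0+49·60·11 = 75501.
Best split is after M₂, i.e. k = 2.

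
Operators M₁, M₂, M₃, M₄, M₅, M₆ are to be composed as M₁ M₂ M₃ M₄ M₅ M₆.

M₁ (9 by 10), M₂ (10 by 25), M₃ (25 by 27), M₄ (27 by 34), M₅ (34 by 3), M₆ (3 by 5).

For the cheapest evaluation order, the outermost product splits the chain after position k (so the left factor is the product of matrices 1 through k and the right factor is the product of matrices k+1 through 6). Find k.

Adjacent pairs: M₁M₂ = 9·10·25 = 2250; M₂M₃ = 10·25·27 = 6750; M₃M₄ = 25·27·34 = 22950; M₄M₅ = 27·34·3 = 2754; M₅M₆ = 34·3·5 = 510.
Length 3: M₁..M₃: k=1: 0+6750+9·10·27=9180; k=2: 2250+0+9·25·27=8325 → min 8325 | M₂..M₄: k=2: 0+22950+10·25·34=31450; k=3: 6750+0+10·27·34=15930 → min 15930 | M₃..M₅: k=3: 0+2754+25·27·3=4779; k=4: 22950+0+25·34·3=25500 → min 4779 | M₄..M₆: k=4: 0+510+27·34·5=5100; k=5: 2754+0+27·3·5=3159 → min 3159.
Length 4: M₁..M₄: k=1: 0+15930+9·10·34=18990; k=2: 2250+22950+9·25·34=32850; k=3: 8325+0+9·27·34=16587 → min 16587 | M₂..M₅: k=2: 0+4779+10·25·3=5529; k=3: 6750+2754+10·27·3=10314; k=4: 15930+0+10·34·3=16950 → min 5529 | M₃..M₆: k=3: 0+3159+25·27·5=6534; k=4: 22950+510+25·34·5=27710; k=5: 4779+0+25·3·5=5154 → min 5154.
Length 5: M₁..M₅: k=1: 0+5529+9·10·3=5799; k=2: 2250+4779+9·25·3=7704; k=3: 8325+2754+9·27·3=11808; k=4: 16587+0+9·34·3=17505 → min 5799 | M₂..M₆: k=2: 0+5154+10·25·5=6404; k=3: 6750+3159+10·27·5=11259; k=4: 15930+510+10·34·5=18140; k=5: 5529+0+10·3·5=5679 → min 5679.
Top-level splits: k=1: (M₁..M₁)·(M₂..M₆) → 0+5679+9·10·5 = 6129; k=2: (M₁..M₂)·(M₃..M₆) → 2250+5154+9·25·5 = 8529; k=3: (M₁..M₃)·(M₄..M₆) → 8325+3159+9·27·5 = 12699; k=4: (M₁..M₄)·(M₅..M₆) → 16587+510+9·34·5 = 18627; k=5: (M₁..M₅)·(M₆..M₆) → 5799+0+9·3·5 = 5934.
Best split is after M₅, i.e. k = 5.

5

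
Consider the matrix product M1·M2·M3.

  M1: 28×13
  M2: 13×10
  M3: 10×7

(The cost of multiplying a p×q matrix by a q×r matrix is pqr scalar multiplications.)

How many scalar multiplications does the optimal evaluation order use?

Order (M1·(M2·M3)): (M2·M3): 13×10 by 10×7 → 13×7, cost 13·10·7 = 910; (M1·(M2·M3)): 28×13 by 13×7 → 28×7, cost 28·13·7 = 2548; cumulative 3458. Total 3458.
Order ((M1·M2)·M3): (M1·M2): 28×13 by 13×10 → 28×10, cost 28·13·10 = 3640; ((M1·M2)·M3): 28×10 by 10×7 → 28×7, cost 28·10·7 = 1960; cumulative 5600. Total 5600.
Minimum: 3458.

3458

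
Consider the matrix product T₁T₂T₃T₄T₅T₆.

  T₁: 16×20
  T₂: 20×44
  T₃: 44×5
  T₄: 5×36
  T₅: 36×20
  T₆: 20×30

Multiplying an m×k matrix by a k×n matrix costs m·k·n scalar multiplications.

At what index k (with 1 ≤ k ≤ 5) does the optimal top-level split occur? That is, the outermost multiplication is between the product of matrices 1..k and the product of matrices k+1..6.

3

Adjacent pairs: T₁T₂ = 16·20·44 = 14080; T₂T₃ = 20·44·5 = 4400; T₃T₄ = 44·5·36 = 7920; T₄T₅ = 5·36·20 = 3600; T₅T₆ = 36·20·30 = 21600.
Length 3: T₁..T₃: k=1: 0+4400+16·20·5=6000; k=2: 14080+0+16·44·5=17600 → min 6000 | T₂..T₄: k=2: 0+7920+20·44·36=39600; k=3: 4400+0+20·5·36=8000 → min 8000 | T₃..T₅: k=3: 0+3600+44·5·20=8000; k=4: 7920+0+44·36·20=39600 → min 8000 | T₄..T₆: k=4: 0+21600+5·36·30=27000; k=5: 3600+0+5·20·30=6600 → min 6600.
Length 4: T₁..T₄: k=1: 0+8000+16·20·36=19520; k=2: 14080+7920+16·44·36=47344; k=3: 6000+0+16·5·36=8880 → min 8880 | T₂..T₅: k=2: 0+8000+20·44·20=25600; k=3: 4400+3600+20·5·20=10000; k=4: 8000+0+20·36·20=22400 → min 10000 | T₃..T₆: k=3: 0+6600+44·5·30=13200; k=4: 7920+21600+44·36·30=77040; k=5: 8000+0+44·20·30=34400 → min 13200.
Length 5: T₁..T₅: k=1: 0+10000+16·20·20=16400; k=2: 14080+8000+16·44·20=36160; k=3: 6000+3600+16·5·20=11200; k=4: 8880+0+16·36·20=20400 → min 11200 | T₂..T₆: k=2: 0+13200+20·44·30=39600; k=3: 4400+6600+20·5·30=14000; k=4: 8000+21600+20·36·30=51200; k=5: 10000+0+20·20·30=22000 → min 14000.
Top-level splits: k=1: (T₁..T₁)·(T₂..T₆) → 0+14000+16·20·30 = 23600; k=2: (T₁..T₂)·(T₃..T₆) → 14080+13200+16·44·30 = 48400; k=3: (T₁..T₃)·(T₄..T₆) → 6000+6600+16·5·30 = 15000; k=4: (T₁..T₄)·(T₅..T₆) → 8880+21600+16·36·30 = 47760; k=5: (T₁..T₅)·(T₆..T₆) → 11200+0+16·20·30 = 20800.
Best split is after T₃, i.e. k = 3.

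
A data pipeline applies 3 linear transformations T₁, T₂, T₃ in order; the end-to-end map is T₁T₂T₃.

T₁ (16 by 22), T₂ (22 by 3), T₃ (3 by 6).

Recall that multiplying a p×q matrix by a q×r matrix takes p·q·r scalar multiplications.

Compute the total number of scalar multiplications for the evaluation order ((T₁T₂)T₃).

(T₁T₂): 16×22 by 22×3 → 16×3, cost 16·22·3 = 1056
((T₁T₂)T₃): 16×3 by 3×6 → 16×6, cost 16·3·6 = 288; cumulative 1344
Total: 1344 scalar multiplications.

1344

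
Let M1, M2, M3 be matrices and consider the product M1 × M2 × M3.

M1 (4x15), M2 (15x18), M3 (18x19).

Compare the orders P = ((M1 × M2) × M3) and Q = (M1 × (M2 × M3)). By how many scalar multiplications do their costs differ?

3822

Order P = ((M1 × M2) × M3): (M1 × M2): 4×15 by 15×18 → 4×18, cost 4·15·18 = 1080; ((M1 × M2) × M3): 4×18 by 18×19 → 4×19, cost 4·18·19 = 1368; cumulative 2448. Total 2448.
Order Q = (M1 × (M2 × M3)): (M2 × M3): 15×18 by 18×19 → 15×19, cost 15·18·19 = 5130; (M1 × (M2 × M3)): 4×15 by 15×19 → 4×19, cost 4·15·19 = 1140; cumulative 6270. Total 6270.
Difference: |2448 − 6270| = 3822.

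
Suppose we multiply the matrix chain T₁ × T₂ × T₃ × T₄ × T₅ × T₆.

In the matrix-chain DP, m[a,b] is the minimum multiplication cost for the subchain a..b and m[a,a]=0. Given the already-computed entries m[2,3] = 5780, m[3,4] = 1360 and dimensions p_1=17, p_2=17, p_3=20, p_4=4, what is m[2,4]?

m[2,4] = min over k∈[2,3] of m[2,k]+m[k+1,4]+p_{1}·p_k·p_{4}.
k=2: 0 + 1360 + 17·17·4 = 2516; k=3: 5780 + 0 + 17·20·4 = 7140.
Minimum: 2516 at k=2.

2516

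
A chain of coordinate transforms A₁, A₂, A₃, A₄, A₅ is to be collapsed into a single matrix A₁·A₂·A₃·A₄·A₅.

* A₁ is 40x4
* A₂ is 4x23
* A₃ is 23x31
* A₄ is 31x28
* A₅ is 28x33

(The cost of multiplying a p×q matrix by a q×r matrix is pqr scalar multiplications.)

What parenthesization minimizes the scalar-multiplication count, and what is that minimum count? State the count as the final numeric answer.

15300

Adjacent pairs: A₁A₂ = 40·4·23 = 3680; A₂A₃ = 4·23·31 = 2852; A₃A₄ = 23·31·28 = 19964; A₄A₅ = 31·28·33 = 28644.
Length 3: A₁..A₃: k=1: 0+2852+40·4·31=7812; k=2: 3680+0+40·23·31=32200 → min 7812 | A₂..A₄: k=2: 0+19964+4·23·28=22540; k=3: 2852+0+4·31·28=6324 → min 6324 | A₃..A₅: k=3: 0+28644+23·31·33=52173; k=4: 19964+0+23·28·33=41216 → min 41216.
Length 4: A₁..A₄: k=1: 0+6324+40·4·28=10804; k=2: 3680+19964+40·23·28=49404; k=3: 7812+0+40·31·28=42532 → min 10804 | A₂..A₅: k=2: 0+41216+4·23·33=44252; k=3: 2852+28644+4·31·33=35588; k=4: 6324+0+4·28·33=10020 → min 10020.
Length 5: A₁..A₅: k=1: 0+10020+40·4·33=15300; k=2: 3680+41216+40·23·33=75256; k=3: 7812+28644+40·31·33=77376; k=4: 10804+0+40·28·33=47764 → min 15300.
Optimal parenthesization: (A₁·(((A₂·A₃)·A₄)·A₅)) with cost 15300.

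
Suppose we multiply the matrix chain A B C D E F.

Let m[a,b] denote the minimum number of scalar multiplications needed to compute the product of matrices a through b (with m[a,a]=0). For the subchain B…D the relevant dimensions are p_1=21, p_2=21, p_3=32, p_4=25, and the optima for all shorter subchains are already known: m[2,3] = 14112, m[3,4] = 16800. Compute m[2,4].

m[2,4] = min over k∈[2,3] of m[2,k]+m[k+1,4]+p_{1}·p_k·p_{4}.
k=2: 0 + 16800 + 21·21·25 = 27825; k=3: 14112 + 0 + 21·32·25 = 30912.
Minimum: 27825 at k=2.

27825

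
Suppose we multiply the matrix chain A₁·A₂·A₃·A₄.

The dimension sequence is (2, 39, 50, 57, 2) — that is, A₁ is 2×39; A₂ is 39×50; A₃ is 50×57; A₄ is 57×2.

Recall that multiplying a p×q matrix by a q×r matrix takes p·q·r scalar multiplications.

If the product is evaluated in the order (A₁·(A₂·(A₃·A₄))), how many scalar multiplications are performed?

9756

(A₃·A₄): 50×57 by 57×2 → 50×2, cost 50·57·2 = 5700
(A₂·(A₃·A₄)): 39×50 by 50×2 → 39×2, cost 39·50·2 = 3900; cumulative 9600
(A₁·(A₂·(A₃·A₄))): 2×39 by 39×2 → 2×2, cost 2·39·2 = 156; cumulative 9756
Total: 9756 scalar multiplications.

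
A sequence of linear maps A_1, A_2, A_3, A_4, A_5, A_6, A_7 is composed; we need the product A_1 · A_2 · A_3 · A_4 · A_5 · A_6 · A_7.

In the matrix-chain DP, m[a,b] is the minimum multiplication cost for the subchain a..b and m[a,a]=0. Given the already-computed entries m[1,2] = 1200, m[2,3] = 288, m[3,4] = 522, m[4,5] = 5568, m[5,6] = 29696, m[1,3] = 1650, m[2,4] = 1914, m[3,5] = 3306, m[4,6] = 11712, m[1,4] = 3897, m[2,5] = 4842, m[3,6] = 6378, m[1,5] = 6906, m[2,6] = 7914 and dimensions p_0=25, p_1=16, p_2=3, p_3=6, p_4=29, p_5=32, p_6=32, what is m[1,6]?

9978

m[1,6] = min over k∈[1,5] of m[1,k]+m[k+1,6]+p_{0}·p_k·p_{6}.
k=1: 0 + 7914 + 25·16·32 = 20714; k=2: 1200 + 6378 + 25·3·32 = 9978; k=3: 1650 + 11712 + 25·6·32 = 18162; k=4: 3897 + 29696 + 25·29·32 = 56793; k=5: 6906 + 0 + 25·32·32 = 32506.
Minimum: 9978 at k=2.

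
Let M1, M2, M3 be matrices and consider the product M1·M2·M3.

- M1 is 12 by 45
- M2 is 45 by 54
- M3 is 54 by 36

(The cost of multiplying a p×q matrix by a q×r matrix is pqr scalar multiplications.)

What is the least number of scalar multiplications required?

Order (M1·(M2·M3)): (M2·M3): 45×54 by 54×36 → 45×36, cost 45·54·36 = 87480; (M1·(M2·M3)): 12×45 by 45×36 → 12×36, cost 12·45·36 = 19440; cumulative 106920. Total 106920.
Order ((M1·M2)·M3): (M1·M2): 12×45 by 45×54 → 12×54, cost 12·45·54 = 29160; ((M1·M2)·M3): 12×54 by 54×36 → 12×36, cost 12·54·36 = 23328; cumulative 52488. Total 52488.
Minimum: 52488.

52488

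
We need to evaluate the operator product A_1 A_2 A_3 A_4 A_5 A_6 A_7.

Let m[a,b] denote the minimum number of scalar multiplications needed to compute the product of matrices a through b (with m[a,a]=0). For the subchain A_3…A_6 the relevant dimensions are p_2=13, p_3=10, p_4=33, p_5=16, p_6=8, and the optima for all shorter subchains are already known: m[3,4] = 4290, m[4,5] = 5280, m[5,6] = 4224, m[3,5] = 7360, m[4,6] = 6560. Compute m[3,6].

7600

m[3,6] = min over k∈[3,5] of m[3,k]+m[k+1,6]+p_{2}·p_k·p_{6}.
k=3: 0 + 6560 + 13·10·8 = 7600; k=4: 4290 + 4224 + 13·33·8 = 11946; k=5: 7360 + 0 + 13·16·8 = 9024.
Minimum: 7600 at k=3.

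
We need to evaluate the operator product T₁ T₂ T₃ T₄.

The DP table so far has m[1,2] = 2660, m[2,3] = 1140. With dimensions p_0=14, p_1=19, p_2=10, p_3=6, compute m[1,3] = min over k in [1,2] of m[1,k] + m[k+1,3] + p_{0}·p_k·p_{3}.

2736

m[1,3] = min over k∈[1,2] of m[1,k]+m[k+1,3]+p_{0}·p_k·p_{3}.
k=1: 0 + 1140 + 14·19·6 = 2736; k=2: 2660 + 0 + 14·10·6 = 3500.
Minimum: 2736 at k=1.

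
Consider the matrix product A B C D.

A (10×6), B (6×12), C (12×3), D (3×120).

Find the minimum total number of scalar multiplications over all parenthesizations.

Adjacent pairs: AB = 10·6·12 = 720; BC = 6·12·3 = 216; CD = 12·3·120 = 4320.
Length 3: A..C: k=1: 0+216+10·6·3=396; k=2: 720+0+10·12·3=1080 → min 396 | B..D: k=2: 0+4320+6·12·120=12960; k=3: 216+0+6·3·120=2376 → min 2376.
Length 4: A..D: k=1: 0+2376+10·6·120=9576; k=2: 720+4320+10·12·120=19440; k=3: 396+0+10·3·120=3996 → min 3996.
Optimal order: ((A (B C)) D) with cost 3996.

3996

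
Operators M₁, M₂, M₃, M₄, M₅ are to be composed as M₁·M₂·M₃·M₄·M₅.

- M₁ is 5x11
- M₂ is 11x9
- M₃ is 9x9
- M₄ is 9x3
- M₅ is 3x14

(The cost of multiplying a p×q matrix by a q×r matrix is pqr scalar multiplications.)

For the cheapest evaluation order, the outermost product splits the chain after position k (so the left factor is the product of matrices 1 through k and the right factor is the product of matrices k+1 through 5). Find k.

Adjacent pairs: M₁M₂ = 5·11·9 = 495; M₂M₃ = 11·9·9 = 891; M₃M₄ = 9·9·3 = 243; M₄M₅ = 9·3·14 = 378.
Length 3: M₁..M₃: k=1: 0+891+5·11·9=1386; k=2: 495+0+5·9·9=900 → min 900 | M₂..M₄: k=2: 0+243+11·9·3=540; k=3: 891+0+11·9·3=1188 → min 540 | M₃..M₅: k=3: 0+378+9·9·14=1512; k=4: 243+0+9·3·14=621 → min 621.
Length 4: M₁..M₄: k=1: 0+540+5·11·3=705; k=2: 495+243+5·9·3=873; k=3: 900+0+5·9·3=1035 → min 705 | M₂..M₅: k=2: 0+621+11·9·14=2007; k=3: 891+378+11·9·14=2655; k=4: 540+0+11·3·14=1002 → min 1002.
Top-level splits: k=1: (M₁..M₁)·(M₂..M₅) → 0+1002+5·11·14 = 1772; k=2: (M₁..M₂)·(M₃..M₅) → 495+621+5·9·14 = 1746; k=3: (M₁..M₃)·(M₄..M₅) → 900+378+5·9·14 = 1908; k=4: (M₁..M₄)·(M₅..M₅) → 705+0+5·3·14 = 915.
Best split is after M₄, i.e. k = 4.

4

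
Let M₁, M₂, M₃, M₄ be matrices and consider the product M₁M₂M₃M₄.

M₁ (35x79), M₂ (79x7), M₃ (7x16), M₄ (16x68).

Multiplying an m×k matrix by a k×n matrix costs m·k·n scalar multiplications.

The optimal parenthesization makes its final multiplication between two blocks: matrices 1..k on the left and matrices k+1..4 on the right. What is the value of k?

Adjacent pairs: M₁M₂ = 35·79·7 = 19355; M₂M₃ = 79·7·16 = 8848; M₃M₄ = 7·16·68 = 7616.
Length 3: M₁..M₃: k=1: 0+8848+35·79·16=53088; k=2: 19355+0+35·7·16=23275 → min 23275 | M₂..M₄: k=2: 0+7616+79·7·68=45220; k=3: 8848+0+79·16·68=94800 → min 45220.
Top-level splits: k=1: (M₁..M₁)·(M₂..M₄) → 0+45220+35·79·68 = 233240; k=2: (M₁..M₂)·(M₃..M₄) → 19355+7616+35·7·68 = 43631; k=3: (M₁..M₃)·(M₄..M₄) → 23275+0+35·16·68 = 61355.
Best split is after M₂, i.e. k = 2.

2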